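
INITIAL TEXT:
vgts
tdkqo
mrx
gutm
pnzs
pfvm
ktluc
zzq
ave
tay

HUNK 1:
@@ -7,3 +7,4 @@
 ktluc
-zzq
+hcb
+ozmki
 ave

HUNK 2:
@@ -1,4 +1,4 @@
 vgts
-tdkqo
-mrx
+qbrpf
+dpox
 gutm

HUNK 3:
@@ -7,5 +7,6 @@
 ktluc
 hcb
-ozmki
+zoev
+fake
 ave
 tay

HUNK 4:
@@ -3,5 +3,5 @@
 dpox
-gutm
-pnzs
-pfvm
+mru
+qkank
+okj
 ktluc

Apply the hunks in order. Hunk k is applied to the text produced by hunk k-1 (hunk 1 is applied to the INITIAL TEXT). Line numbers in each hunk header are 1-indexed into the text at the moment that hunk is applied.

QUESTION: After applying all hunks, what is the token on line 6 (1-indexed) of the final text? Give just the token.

Answer: okj

Derivation:
Hunk 1: at line 7 remove [zzq] add [hcb,ozmki] -> 11 lines: vgts tdkqo mrx gutm pnzs pfvm ktluc hcb ozmki ave tay
Hunk 2: at line 1 remove [tdkqo,mrx] add [qbrpf,dpox] -> 11 lines: vgts qbrpf dpox gutm pnzs pfvm ktluc hcb ozmki ave tay
Hunk 3: at line 7 remove [ozmki] add [zoev,fake] -> 12 lines: vgts qbrpf dpox gutm pnzs pfvm ktluc hcb zoev fake ave tay
Hunk 4: at line 3 remove [gutm,pnzs,pfvm] add [mru,qkank,okj] -> 12 lines: vgts qbrpf dpox mru qkank okj ktluc hcb zoev fake ave tay
Final line 6: okj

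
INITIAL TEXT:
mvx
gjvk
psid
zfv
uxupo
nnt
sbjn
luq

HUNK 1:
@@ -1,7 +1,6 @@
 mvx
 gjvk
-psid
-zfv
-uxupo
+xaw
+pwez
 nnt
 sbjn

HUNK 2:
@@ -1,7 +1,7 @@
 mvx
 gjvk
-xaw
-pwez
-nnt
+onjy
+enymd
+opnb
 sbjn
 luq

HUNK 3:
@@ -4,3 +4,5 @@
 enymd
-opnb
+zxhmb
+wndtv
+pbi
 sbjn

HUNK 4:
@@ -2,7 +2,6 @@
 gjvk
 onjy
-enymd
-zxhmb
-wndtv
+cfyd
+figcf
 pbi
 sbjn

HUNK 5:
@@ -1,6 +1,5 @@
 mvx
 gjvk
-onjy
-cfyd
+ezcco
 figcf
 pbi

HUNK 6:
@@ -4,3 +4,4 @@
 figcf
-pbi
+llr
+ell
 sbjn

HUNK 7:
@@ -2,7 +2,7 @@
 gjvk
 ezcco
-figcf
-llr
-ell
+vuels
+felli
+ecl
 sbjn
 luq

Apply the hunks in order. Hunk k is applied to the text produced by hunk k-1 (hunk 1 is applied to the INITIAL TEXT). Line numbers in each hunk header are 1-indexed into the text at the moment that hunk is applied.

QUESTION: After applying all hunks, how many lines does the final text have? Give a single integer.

Hunk 1: at line 1 remove [psid,zfv,uxupo] add [xaw,pwez] -> 7 lines: mvx gjvk xaw pwez nnt sbjn luq
Hunk 2: at line 1 remove [xaw,pwez,nnt] add [onjy,enymd,opnb] -> 7 lines: mvx gjvk onjy enymd opnb sbjn luq
Hunk 3: at line 4 remove [opnb] add [zxhmb,wndtv,pbi] -> 9 lines: mvx gjvk onjy enymd zxhmb wndtv pbi sbjn luq
Hunk 4: at line 2 remove [enymd,zxhmb,wndtv] add [cfyd,figcf] -> 8 lines: mvx gjvk onjy cfyd figcf pbi sbjn luq
Hunk 5: at line 1 remove [onjy,cfyd] add [ezcco] -> 7 lines: mvx gjvk ezcco figcf pbi sbjn luq
Hunk 6: at line 4 remove [pbi] add [llr,ell] -> 8 lines: mvx gjvk ezcco figcf llr ell sbjn luq
Hunk 7: at line 2 remove [figcf,llr,ell] add [vuels,felli,ecl] -> 8 lines: mvx gjvk ezcco vuels felli ecl sbjn luq
Final line count: 8

Answer: 8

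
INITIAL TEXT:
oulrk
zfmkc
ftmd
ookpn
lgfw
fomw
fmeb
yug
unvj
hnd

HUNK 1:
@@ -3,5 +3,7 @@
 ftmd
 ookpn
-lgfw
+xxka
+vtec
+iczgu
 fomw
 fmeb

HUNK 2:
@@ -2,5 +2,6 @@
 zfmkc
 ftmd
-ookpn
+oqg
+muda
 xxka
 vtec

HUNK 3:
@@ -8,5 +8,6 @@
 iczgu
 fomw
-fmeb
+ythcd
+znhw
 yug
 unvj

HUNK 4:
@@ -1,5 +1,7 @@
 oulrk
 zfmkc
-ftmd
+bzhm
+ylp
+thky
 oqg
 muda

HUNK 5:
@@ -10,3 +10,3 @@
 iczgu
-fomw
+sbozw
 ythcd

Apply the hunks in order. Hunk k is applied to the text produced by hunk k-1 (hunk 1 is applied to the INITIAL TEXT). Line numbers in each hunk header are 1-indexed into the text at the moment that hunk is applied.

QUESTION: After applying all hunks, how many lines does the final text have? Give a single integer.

Answer: 16

Derivation:
Hunk 1: at line 3 remove [lgfw] add [xxka,vtec,iczgu] -> 12 lines: oulrk zfmkc ftmd ookpn xxka vtec iczgu fomw fmeb yug unvj hnd
Hunk 2: at line 2 remove [ookpn] add [oqg,muda] -> 13 lines: oulrk zfmkc ftmd oqg muda xxka vtec iczgu fomw fmeb yug unvj hnd
Hunk 3: at line 8 remove [fmeb] add [ythcd,znhw] -> 14 lines: oulrk zfmkc ftmd oqg muda xxka vtec iczgu fomw ythcd znhw yug unvj hnd
Hunk 4: at line 1 remove [ftmd] add [bzhm,ylp,thky] -> 16 lines: oulrk zfmkc bzhm ylp thky oqg muda xxka vtec iczgu fomw ythcd znhw yug unvj hnd
Hunk 5: at line 10 remove [fomw] add [sbozw] -> 16 lines: oulrk zfmkc bzhm ylp thky oqg muda xxka vtec iczgu sbozw ythcd znhw yug unvj hnd
Final line count: 16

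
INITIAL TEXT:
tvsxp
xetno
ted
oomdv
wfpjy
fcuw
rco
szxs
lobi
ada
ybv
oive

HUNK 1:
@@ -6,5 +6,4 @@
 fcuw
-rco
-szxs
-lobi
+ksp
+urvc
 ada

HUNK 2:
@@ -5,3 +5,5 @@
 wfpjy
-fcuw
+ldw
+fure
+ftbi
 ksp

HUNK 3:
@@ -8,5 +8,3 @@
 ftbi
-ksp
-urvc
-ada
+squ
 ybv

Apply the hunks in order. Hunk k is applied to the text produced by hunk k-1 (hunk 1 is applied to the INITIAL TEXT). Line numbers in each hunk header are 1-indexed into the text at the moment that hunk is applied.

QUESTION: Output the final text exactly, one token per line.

Answer: tvsxp
xetno
ted
oomdv
wfpjy
ldw
fure
ftbi
squ
ybv
oive

Derivation:
Hunk 1: at line 6 remove [rco,szxs,lobi] add [ksp,urvc] -> 11 lines: tvsxp xetno ted oomdv wfpjy fcuw ksp urvc ada ybv oive
Hunk 2: at line 5 remove [fcuw] add [ldw,fure,ftbi] -> 13 lines: tvsxp xetno ted oomdv wfpjy ldw fure ftbi ksp urvc ada ybv oive
Hunk 3: at line 8 remove [ksp,urvc,ada] add [squ] -> 11 lines: tvsxp xetno ted oomdv wfpjy ldw fure ftbi squ ybv oive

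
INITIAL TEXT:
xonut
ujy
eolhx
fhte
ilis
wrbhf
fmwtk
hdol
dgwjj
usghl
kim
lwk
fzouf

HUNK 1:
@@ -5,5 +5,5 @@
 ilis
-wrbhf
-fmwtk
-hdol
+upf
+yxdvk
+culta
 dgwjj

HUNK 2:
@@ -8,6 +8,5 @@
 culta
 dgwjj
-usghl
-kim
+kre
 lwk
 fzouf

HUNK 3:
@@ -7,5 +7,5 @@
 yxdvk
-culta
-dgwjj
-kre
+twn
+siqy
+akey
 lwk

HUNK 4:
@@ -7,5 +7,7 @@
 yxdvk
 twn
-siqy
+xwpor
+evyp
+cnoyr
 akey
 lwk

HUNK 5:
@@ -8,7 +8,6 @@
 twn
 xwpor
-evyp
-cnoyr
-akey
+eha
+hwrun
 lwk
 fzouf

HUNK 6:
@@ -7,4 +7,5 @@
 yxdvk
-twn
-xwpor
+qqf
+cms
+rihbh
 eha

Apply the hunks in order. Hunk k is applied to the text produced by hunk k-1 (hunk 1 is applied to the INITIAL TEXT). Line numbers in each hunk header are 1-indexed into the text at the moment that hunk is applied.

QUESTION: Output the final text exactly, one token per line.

Hunk 1: at line 5 remove [wrbhf,fmwtk,hdol] add [upf,yxdvk,culta] -> 13 lines: xonut ujy eolhx fhte ilis upf yxdvk culta dgwjj usghl kim lwk fzouf
Hunk 2: at line 8 remove [usghl,kim] add [kre] -> 12 lines: xonut ujy eolhx fhte ilis upf yxdvk culta dgwjj kre lwk fzouf
Hunk 3: at line 7 remove [culta,dgwjj,kre] add [twn,siqy,akey] -> 12 lines: xonut ujy eolhx fhte ilis upf yxdvk twn siqy akey lwk fzouf
Hunk 4: at line 7 remove [siqy] add [xwpor,evyp,cnoyr] -> 14 lines: xonut ujy eolhx fhte ilis upf yxdvk twn xwpor evyp cnoyr akey lwk fzouf
Hunk 5: at line 8 remove [evyp,cnoyr,akey] add [eha,hwrun] -> 13 lines: xonut ujy eolhx fhte ilis upf yxdvk twn xwpor eha hwrun lwk fzouf
Hunk 6: at line 7 remove [twn,xwpor] add [qqf,cms,rihbh] -> 14 lines: xonut ujy eolhx fhte ilis upf yxdvk qqf cms rihbh eha hwrun lwk fzouf

Answer: xonut
ujy
eolhx
fhte
ilis
upf
yxdvk
qqf
cms
rihbh
eha
hwrun
lwk
fzouf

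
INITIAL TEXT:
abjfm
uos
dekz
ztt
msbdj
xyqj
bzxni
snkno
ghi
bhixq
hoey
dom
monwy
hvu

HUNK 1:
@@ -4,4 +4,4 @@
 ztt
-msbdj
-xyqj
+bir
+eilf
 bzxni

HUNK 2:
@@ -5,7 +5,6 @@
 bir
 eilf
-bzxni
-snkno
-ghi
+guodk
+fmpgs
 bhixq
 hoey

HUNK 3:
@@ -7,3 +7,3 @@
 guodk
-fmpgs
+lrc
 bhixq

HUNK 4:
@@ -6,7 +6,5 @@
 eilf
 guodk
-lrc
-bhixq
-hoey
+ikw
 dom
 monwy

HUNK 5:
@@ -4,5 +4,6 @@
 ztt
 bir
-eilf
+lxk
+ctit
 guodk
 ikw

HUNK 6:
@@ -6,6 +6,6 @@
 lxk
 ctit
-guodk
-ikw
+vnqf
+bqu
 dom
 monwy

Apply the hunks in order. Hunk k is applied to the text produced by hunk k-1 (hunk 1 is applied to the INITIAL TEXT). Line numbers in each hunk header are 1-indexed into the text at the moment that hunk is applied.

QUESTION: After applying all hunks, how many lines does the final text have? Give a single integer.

Answer: 12

Derivation:
Hunk 1: at line 4 remove [msbdj,xyqj] add [bir,eilf] -> 14 lines: abjfm uos dekz ztt bir eilf bzxni snkno ghi bhixq hoey dom monwy hvu
Hunk 2: at line 5 remove [bzxni,snkno,ghi] add [guodk,fmpgs] -> 13 lines: abjfm uos dekz ztt bir eilf guodk fmpgs bhixq hoey dom monwy hvu
Hunk 3: at line 7 remove [fmpgs] add [lrc] -> 13 lines: abjfm uos dekz ztt bir eilf guodk lrc bhixq hoey dom monwy hvu
Hunk 4: at line 6 remove [lrc,bhixq,hoey] add [ikw] -> 11 lines: abjfm uos dekz ztt bir eilf guodk ikw dom monwy hvu
Hunk 5: at line 4 remove [eilf] add [lxk,ctit] -> 12 lines: abjfm uos dekz ztt bir lxk ctit guodk ikw dom monwy hvu
Hunk 6: at line 6 remove [guodk,ikw] add [vnqf,bqu] -> 12 lines: abjfm uos dekz ztt bir lxk ctit vnqf bqu dom monwy hvu
Final line count: 12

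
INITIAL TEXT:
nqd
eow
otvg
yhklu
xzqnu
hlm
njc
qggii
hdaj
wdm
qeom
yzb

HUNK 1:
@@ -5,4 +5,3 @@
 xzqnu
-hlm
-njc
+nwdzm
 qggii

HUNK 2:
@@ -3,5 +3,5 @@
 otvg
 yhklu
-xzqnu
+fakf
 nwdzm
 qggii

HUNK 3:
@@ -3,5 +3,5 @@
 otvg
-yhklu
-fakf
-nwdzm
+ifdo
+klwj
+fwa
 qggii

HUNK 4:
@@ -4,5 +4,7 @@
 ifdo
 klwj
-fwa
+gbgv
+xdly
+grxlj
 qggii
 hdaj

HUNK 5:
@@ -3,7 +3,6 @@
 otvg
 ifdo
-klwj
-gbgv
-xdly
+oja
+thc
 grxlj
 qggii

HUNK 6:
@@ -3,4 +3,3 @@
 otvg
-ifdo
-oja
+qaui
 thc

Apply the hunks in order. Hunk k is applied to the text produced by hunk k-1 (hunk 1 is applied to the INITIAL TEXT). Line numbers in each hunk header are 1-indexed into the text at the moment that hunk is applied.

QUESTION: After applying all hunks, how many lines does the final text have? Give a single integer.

Answer: 11

Derivation:
Hunk 1: at line 5 remove [hlm,njc] add [nwdzm] -> 11 lines: nqd eow otvg yhklu xzqnu nwdzm qggii hdaj wdm qeom yzb
Hunk 2: at line 3 remove [xzqnu] add [fakf] -> 11 lines: nqd eow otvg yhklu fakf nwdzm qggii hdaj wdm qeom yzb
Hunk 3: at line 3 remove [yhklu,fakf,nwdzm] add [ifdo,klwj,fwa] -> 11 lines: nqd eow otvg ifdo klwj fwa qggii hdaj wdm qeom yzb
Hunk 4: at line 4 remove [fwa] add [gbgv,xdly,grxlj] -> 13 lines: nqd eow otvg ifdo klwj gbgv xdly grxlj qggii hdaj wdm qeom yzb
Hunk 5: at line 3 remove [klwj,gbgv,xdly] add [oja,thc] -> 12 lines: nqd eow otvg ifdo oja thc grxlj qggii hdaj wdm qeom yzb
Hunk 6: at line 3 remove [ifdo,oja] add [qaui] -> 11 lines: nqd eow otvg qaui thc grxlj qggii hdaj wdm qeom yzb
Final line count: 11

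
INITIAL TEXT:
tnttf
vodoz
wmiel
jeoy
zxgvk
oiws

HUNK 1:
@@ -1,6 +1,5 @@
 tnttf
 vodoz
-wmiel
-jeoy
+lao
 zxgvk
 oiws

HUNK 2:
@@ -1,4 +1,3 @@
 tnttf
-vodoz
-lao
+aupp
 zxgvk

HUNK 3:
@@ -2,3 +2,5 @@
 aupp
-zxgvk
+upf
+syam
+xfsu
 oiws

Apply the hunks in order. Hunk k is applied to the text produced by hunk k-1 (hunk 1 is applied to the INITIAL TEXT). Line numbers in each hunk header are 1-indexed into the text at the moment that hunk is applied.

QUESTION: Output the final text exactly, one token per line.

Answer: tnttf
aupp
upf
syam
xfsu
oiws

Derivation:
Hunk 1: at line 1 remove [wmiel,jeoy] add [lao] -> 5 lines: tnttf vodoz lao zxgvk oiws
Hunk 2: at line 1 remove [vodoz,lao] add [aupp] -> 4 lines: tnttf aupp zxgvk oiws
Hunk 3: at line 2 remove [zxgvk] add [upf,syam,xfsu] -> 6 lines: tnttf aupp upf syam xfsu oiws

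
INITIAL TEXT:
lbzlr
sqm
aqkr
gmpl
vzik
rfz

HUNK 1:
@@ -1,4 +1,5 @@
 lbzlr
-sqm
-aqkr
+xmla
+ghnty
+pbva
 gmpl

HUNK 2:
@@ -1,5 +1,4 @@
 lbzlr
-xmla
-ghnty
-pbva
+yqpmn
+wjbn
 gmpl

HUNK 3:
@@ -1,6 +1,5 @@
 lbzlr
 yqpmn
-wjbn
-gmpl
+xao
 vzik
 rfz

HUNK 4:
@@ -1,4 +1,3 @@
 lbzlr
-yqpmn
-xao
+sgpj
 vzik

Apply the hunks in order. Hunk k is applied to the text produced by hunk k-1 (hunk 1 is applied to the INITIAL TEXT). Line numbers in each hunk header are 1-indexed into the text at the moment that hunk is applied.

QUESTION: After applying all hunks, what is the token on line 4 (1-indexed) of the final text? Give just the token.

Answer: rfz

Derivation:
Hunk 1: at line 1 remove [sqm,aqkr] add [xmla,ghnty,pbva] -> 7 lines: lbzlr xmla ghnty pbva gmpl vzik rfz
Hunk 2: at line 1 remove [xmla,ghnty,pbva] add [yqpmn,wjbn] -> 6 lines: lbzlr yqpmn wjbn gmpl vzik rfz
Hunk 3: at line 1 remove [wjbn,gmpl] add [xao] -> 5 lines: lbzlr yqpmn xao vzik rfz
Hunk 4: at line 1 remove [yqpmn,xao] add [sgpj] -> 4 lines: lbzlr sgpj vzik rfz
Final line 4: rfz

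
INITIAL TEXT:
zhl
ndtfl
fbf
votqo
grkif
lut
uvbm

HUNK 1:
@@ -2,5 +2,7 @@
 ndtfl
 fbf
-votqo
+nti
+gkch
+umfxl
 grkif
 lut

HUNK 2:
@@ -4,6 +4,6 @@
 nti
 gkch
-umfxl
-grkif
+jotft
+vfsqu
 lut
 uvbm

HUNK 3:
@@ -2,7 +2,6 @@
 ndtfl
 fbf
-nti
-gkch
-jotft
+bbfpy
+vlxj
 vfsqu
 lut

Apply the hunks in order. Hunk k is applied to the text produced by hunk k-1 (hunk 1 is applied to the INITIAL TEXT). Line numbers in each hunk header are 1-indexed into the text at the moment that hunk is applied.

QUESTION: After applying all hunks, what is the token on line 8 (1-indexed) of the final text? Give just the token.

Answer: uvbm

Derivation:
Hunk 1: at line 2 remove [votqo] add [nti,gkch,umfxl] -> 9 lines: zhl ndtfl fbf nti gkch umfxl grkif lut uvbm
Hunk 2: at line 4 remove [umfxl,grkif] add [jotft,vfsqu] -> 9 lines: zhl ndtfl fbf nti gkch jotft vfsqu lut uvbm
Hunk 3: at line 2 remove [nti,gkch,jotft] add [bbfpy,vlxj] -> 8 lines: zhl ndtfl fbf bbfpy vlxj vfsqu lut uvbm
Final line 8: uvbm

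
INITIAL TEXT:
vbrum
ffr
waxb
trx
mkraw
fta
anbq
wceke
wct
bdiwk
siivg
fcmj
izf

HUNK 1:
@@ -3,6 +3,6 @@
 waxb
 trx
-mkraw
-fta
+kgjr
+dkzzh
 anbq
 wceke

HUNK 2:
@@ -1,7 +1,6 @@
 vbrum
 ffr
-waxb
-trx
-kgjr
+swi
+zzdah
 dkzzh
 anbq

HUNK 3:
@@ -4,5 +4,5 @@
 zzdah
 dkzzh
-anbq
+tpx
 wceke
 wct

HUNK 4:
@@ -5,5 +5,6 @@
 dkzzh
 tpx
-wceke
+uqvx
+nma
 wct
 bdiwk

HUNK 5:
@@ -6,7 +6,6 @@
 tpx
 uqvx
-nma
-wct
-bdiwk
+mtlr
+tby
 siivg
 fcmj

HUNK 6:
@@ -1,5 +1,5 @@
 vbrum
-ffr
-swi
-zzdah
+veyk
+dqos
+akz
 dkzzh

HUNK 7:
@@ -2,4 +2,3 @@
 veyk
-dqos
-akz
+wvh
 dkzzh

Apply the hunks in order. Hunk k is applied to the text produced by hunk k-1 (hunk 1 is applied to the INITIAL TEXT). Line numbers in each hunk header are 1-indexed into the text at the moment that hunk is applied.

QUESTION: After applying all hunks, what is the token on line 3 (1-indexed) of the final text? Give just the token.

Answer: wvh

Derivation:
Hunk 1: at line 3 remove [mkraw,fta] add [kgjr,dkzzh] -> 13 lines: vbrum ffr waxb trx kgjr dkzzh anbq wceke wct bdiwk siivg fcmj izf
Hunk 2: at line 1 remove [waxb,trx,kgjr] add [swi,zzdah] -> 12 lines: vbrum ffr swi zzdah dkzzh anbq wceke wct bdiwk siivg fcmj izf
Hunk 3: at line 4 remove [anbq] add [tpx] -> 12 lines: vbrum ffr swi zzdah dkzzh tpx wceke wct bdiwk siivg fcmj izf
Hunk 4: at line 5 remove [wceke] add [uqvx,nma] -> 13 lines: vbrum ffr swi zzdah dkzzh tpx uqvx nma wct bdiwk siivg fcmj izf
Hunk 5: at line 6 remove [nma,wct,bdiwk] add [mtlr,tby] -> 12 lines: vbrum ffr swi zzdah dkzzh tpx uqvx mtlr tby siivg fcmj izf
Hunk 6: at line 1 remove [ffr,swi,zzdah] add [veyk,dqos,akz] -> 12 lines: vbrum veyk dqos akz dkzzh tpx uqvx mtlr tby siivg fcmj izf
Hunk 7: at line 2 remove [dqos,akz] add [wvh] -> 11 lines: vbrum veyk wvh dkzzh tpx uqvx mtlr tby siivg fcmj izf
Final line 3: wvh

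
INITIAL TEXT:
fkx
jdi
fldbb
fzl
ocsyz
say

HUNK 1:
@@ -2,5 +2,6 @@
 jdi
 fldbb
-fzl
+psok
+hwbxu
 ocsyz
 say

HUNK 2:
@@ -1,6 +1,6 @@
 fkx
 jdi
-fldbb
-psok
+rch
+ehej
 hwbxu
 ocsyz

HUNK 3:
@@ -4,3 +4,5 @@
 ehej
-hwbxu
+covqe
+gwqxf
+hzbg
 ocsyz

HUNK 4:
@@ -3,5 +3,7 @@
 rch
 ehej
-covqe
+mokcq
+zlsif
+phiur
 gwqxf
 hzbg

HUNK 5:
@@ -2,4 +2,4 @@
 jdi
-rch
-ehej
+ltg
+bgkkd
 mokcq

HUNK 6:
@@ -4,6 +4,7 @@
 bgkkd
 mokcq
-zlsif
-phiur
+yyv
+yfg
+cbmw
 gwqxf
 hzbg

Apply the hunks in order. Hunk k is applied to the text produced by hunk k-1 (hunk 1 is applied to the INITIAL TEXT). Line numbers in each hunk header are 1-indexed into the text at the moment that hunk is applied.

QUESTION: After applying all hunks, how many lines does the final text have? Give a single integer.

Hunk 1: at line 2 remove [fzl] add [psok,hwbxu] -> 7 lines: fkx jdi fldbb psok hwbxu ocsyz say
Hunk 2: at line 1 remove [fldbb,psok] add [rch,ehej] -> 7 lines: fkx jdi rch ehej hwbxu ocsyz say
Hunk 3: at line 4 remove [hwbxu] add [covqe,gwqxf,hzbg] -> 9 lines: fkx jdi rch ehej covqe gwqxf hzbg ocsyz say
Hunk 4: at line 3 remove [covqe] add [mokcq,zlsif,phiur] -> 11 lines: fkx jdi rch ehej mokcq zlsif phiur gwqxf hzbg ocsyz say
Hunk 5: at line 2 remove [rch,ehej] add [ltg,bgkkd] -> 11 lines: fkx jdi ltg bgkkd mokcq zlsif phiur gwqxf hzbg ocsyz say
Hunk 6: at line 4 remove [zlsif,phiur] add [yyv,yfg,cbmw] -> 12 lines: fkx jdi ltg bgkkd mokcq yyv yfg cbmw gwqxf hzbg ocsyz say
Final line count: 12

Answer: 12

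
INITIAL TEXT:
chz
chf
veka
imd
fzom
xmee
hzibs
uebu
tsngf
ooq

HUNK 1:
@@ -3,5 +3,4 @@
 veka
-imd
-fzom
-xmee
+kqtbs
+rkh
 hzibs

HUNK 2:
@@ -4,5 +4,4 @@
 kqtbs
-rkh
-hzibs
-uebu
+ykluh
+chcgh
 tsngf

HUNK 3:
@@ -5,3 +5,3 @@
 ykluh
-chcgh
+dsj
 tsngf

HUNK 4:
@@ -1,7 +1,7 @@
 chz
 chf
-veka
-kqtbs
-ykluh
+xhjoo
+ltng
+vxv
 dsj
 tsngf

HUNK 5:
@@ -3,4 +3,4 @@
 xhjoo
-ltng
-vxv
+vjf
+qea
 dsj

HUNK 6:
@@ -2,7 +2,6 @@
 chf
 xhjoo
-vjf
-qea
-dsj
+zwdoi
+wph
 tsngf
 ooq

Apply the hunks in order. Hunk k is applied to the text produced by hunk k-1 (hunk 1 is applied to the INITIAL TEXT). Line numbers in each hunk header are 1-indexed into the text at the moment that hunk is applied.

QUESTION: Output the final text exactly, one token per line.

Hunk 1: at line 3 remove [imd,fzom,xmee] add [kqtbs,rkh] -> 9 lines: chz chf veka kqtbs rkh hzibs uebu tsngf ooq
Hunk 2: at line 4 remove [rkh,hzibs,uebu] add [ykluh,chcgh] -> 8 lines: chz chf veka kqtbs ykluh chcgh tsngf ooq
Hunk 3: at line 5 remove [chcgh] add [dsj] -> 8 lines: chz chf veka kqtbs ykluh dsj tsngf ooq
Hunk 4: at line 1 remove [veka,kqtbs,ykluh] add [xhjoo,ltng,vxv] -> 8 lines: chz chf xhjoo ltng vxv dsj tsngf ooq
Hunk 5: at line 3 remove [ltng,vxv] add [vjf,qea] -> 8 lines: chz chf xhjoo vjf qea dsj tsngf ooq
Hunk 6: at line 2 remove [vjf,qea,dsj] add [zwdoi,wph] -> 7 lines: chz chf xhjoo zwdoi wph tsngf ooq

Answer: chz
chf
xhjoo
zwdoi
wph
tsngf
ooq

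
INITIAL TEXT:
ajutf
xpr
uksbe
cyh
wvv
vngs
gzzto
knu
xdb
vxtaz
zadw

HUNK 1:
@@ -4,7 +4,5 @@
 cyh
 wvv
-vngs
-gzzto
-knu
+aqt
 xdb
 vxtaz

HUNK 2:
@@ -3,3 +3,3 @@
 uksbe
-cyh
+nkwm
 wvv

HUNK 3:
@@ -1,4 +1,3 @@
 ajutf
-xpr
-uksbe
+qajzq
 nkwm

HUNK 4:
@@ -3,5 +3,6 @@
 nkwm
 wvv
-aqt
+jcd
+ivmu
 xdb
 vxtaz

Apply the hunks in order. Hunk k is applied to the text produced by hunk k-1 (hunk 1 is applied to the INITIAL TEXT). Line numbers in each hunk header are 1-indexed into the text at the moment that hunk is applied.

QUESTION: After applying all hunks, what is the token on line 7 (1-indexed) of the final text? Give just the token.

Hunk 1: at line 4 remove [vngs,gzzto,knu] add [aqt] -> 9 lines: ajutf xpr uksbe cyh wvv aqt xdb vxtaz zadw
Hunk 2: at line 3 remove [cyh] add [nkwm] -> 9 lines: ajutf xpr uksbe nkwm wvv aqt xdb vxtaz zadw
Hunk 3: at line 1 remove [xpr,uksbe] add [qajzq] -> 8 lines: ajutf qajzq nkwm wvv aqt xdb vxtaz zadw
Hunk 4: at line 3 remove [aqt] add [jcd,ivmu] -> 9 lines: ajutf qajzq nkwm wvv jcd ivmu xdb vxtaz zadw
Final line 7: xdb

Answer: xdb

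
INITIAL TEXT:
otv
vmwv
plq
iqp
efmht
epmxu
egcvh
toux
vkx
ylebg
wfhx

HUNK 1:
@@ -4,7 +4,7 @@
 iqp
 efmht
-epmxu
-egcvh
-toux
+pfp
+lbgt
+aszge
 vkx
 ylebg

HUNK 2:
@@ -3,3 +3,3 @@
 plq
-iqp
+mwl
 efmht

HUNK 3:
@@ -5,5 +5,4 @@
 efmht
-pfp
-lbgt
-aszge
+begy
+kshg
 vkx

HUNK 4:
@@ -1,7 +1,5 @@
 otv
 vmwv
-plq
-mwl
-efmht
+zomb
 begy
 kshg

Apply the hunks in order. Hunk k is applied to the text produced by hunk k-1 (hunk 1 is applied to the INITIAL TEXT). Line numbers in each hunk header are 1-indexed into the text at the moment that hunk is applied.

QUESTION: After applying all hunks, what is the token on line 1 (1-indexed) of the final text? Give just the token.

Hunk 1: at line 4 remove [epmxu,egcvh,toux] add [pfp,lbgt,aszge] -> 11 lines: otv vmwv plq iqp efmht pfp lbgt aszge vkx ylebg wfhx
Hunk 2: at line 3 remove [iqp] add [mwl] -> 11 lines: otv vmwv plq mwl efmht pfp lbgt aszge vkx ylebg wfhx
Hunk 3: at line 5 remove [pfp,lbgt,aszge] add [begy,kshg] -> 10 lines: otv vmwv plq mwl efmht begy kshg vkx ylebg wfhx
Hunk 4: at line 1 remove [plq,mwl,efmht] add [zomb] -> 8 lines: otv vmwv zomb begy kshg vkx ylebg wfhx
Final line 1: otv

Answer: otv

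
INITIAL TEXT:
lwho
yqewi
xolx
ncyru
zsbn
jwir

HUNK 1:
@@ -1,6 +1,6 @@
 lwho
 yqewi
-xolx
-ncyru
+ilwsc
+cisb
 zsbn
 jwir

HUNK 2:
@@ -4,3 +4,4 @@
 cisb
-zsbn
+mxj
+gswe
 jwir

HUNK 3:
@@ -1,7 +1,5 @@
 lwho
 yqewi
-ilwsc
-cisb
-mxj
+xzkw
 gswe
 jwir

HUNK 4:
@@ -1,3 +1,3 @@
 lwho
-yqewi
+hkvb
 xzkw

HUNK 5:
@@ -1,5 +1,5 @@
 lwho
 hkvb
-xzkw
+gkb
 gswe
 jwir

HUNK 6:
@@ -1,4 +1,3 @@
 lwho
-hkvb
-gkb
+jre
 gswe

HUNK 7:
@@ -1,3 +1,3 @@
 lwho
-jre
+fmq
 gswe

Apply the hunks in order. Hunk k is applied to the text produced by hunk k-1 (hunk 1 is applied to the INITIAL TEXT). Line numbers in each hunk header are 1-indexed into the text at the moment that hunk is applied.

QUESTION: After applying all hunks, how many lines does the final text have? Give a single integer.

Hunk 1: at line 1 remove [xolx,ncyru] add [ilwsc,cisb] -> 6 lines: lwho yqewi ilwsc cisb zsbn jwir
Hunk 2: at line 4 remove [zsbn] add [mxj,gswe] -> 7 lines: lwho yqewi ilwsc cisb mxj gswe jwir
Hunk 3: at line 1 remove [ilwsc,cisb,mxj] add [xzkw] -> 5 lines: lwho yqewi xzkw gswe jwir
Hunk 4: at line 1 remove [yqewi] add [hkvb] -> 5 lines: lwho hkvb xzkw gswe jwir
Hunk 5: at line 1 remove [xzkw] add [gkb] -> 5 lines: lwho hkvb gkb gswe jwir
Hunk 6: at line 1 remove [hkvb,gkb] add [jre] -> 4 lines: lwho jre gswe jwir
Hunk 7: at line 1 remove [jre] add [fmq] -> 4 lines: lwho fmq gswe jwir
Final line count: 4

Answer: 4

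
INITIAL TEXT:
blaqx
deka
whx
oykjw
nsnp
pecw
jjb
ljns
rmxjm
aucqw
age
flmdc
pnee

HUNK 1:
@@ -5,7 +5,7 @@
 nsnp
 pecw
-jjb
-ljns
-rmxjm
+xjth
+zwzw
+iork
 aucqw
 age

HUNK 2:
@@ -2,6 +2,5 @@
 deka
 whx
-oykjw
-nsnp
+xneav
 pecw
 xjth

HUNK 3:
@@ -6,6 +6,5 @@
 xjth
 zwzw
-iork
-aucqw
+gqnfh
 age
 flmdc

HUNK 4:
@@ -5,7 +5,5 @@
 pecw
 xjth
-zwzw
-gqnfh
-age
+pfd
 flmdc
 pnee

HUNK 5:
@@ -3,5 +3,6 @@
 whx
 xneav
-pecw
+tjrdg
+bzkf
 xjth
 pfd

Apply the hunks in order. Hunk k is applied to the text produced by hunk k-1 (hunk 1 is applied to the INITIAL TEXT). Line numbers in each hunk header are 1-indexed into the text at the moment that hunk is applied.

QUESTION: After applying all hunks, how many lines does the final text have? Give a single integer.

Answer: 10

Derivation:
Hunk 1: at line 5 remove [jjb,ljns,rmxjm] add [xjth,zwzw,iork] -> 13 lines: blaqx deka whx oykjw nsnp pecw xjth zwzw iork aucqw age flmdc pnee
Hunk 2: at line 2 remove [oykjw,nsnp] add [xneav] -> 12 lines: blaqx deka whx xneav pecw xjth zwzw iork aucqw age flmdc pnee
Hunk 3: at line 6 remove [iork,aucqw] add [gqnfh] -> 11 lines: blaqx deka whx xneav pecw xjth zwzw gqnfh age flmdc pnee
Hunk 4: at line 5 remove [zwzw,gqnfh,age] add [pfd] -> 9 lines: blaqx deka whx xneav pecw xjth pfd flmdc pnee
Hunk 5: at line 3 remove [pecw] add [tjrdg,bzkf] -> 10 lines: blaqx deka whx xneav tjrdg bzkf xjth pfd flmdc pnee
Final line count: 10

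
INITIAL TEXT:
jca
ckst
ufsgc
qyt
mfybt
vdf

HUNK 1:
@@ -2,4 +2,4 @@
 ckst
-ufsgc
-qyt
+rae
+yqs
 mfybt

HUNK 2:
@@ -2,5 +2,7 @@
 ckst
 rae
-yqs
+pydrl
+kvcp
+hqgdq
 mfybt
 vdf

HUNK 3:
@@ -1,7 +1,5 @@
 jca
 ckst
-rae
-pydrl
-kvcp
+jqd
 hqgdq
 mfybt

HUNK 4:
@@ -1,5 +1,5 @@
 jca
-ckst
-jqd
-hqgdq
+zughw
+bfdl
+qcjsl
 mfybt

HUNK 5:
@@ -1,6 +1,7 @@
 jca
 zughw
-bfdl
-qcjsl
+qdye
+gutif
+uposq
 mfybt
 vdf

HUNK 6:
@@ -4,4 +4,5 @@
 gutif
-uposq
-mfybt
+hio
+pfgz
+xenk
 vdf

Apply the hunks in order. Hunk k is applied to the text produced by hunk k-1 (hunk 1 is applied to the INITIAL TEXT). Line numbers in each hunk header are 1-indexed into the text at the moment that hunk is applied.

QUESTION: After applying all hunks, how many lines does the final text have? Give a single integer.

Hunk 1: at line 2 remove [ufsgc,qyt] add [rae,yqs] -> 6 lines: jca ckst rae yqs mfybt vdf
Hunk 2: at line 2 remove [yqs] add [pydrl,kvcp,hqgdq] -> 8 lines: jca ckst rae pydrl kvcp hqgdq mfybt vdf
Hunk 3: at line 1 remove [rae,pydrl,kvcp] add [jqd] -> 6 lines: jca ckst jqd hqgdq mfybt vdf
Hunk 4: at line 1 remove [ckst,jqd,hqgdq] add [zughw,bfdl,qcjsl] -> 6 lines: jca zughw bfdl qcjsl mfybt vdf
Hunk 5: at line 1 remove [bfdl,qcjsl] add [qdye,gutif,uposq] -> 7 lines: jca zughw qdye gutif uposq mfybt vdf
Hunk 6: at line 4 remove [uposq,mfybt] add [hio,pfgz,xenk] -> 8 lines: jca zughw qdye gutif hio pfgz xenk vdf
Final line count: 8

Answer: 8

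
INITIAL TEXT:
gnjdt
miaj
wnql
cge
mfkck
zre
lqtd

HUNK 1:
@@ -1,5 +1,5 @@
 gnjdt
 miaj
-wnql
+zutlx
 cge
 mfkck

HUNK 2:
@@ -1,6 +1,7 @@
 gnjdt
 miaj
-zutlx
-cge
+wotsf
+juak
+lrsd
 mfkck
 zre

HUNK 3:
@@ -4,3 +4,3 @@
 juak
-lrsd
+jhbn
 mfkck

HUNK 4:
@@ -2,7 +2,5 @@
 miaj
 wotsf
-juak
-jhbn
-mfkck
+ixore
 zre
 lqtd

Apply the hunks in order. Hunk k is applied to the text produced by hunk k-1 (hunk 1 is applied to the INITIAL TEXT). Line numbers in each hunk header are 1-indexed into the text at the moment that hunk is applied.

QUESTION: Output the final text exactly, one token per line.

Hunk 1: at line 1 remove [wnql] add [zutlx] -> 7 lines: gnjdt miaj zutlx cge mfkck zre lqtd
Hunk 2: at line 1 remove [zutlx,cge] add [wotsf,juak,lrsd] -> 8 lines: gnjdt miaj wotsf juak lrsd mfkck zre lqtd
Hunk 3: at line 4 remove [lrsd] add [jhbn] -> 8 lines: gnjdt miaj wotsf juak jhbn mfkck zre lqtd
Hunk 4: at line 2 remove [juak,jhbn,mfkck] add [ixore] -> 6 lines: gnjdt miaj wotsf ixore zre lqtd

Answer: gnjdt
miaj
wotsf
ixore
zre
lqtd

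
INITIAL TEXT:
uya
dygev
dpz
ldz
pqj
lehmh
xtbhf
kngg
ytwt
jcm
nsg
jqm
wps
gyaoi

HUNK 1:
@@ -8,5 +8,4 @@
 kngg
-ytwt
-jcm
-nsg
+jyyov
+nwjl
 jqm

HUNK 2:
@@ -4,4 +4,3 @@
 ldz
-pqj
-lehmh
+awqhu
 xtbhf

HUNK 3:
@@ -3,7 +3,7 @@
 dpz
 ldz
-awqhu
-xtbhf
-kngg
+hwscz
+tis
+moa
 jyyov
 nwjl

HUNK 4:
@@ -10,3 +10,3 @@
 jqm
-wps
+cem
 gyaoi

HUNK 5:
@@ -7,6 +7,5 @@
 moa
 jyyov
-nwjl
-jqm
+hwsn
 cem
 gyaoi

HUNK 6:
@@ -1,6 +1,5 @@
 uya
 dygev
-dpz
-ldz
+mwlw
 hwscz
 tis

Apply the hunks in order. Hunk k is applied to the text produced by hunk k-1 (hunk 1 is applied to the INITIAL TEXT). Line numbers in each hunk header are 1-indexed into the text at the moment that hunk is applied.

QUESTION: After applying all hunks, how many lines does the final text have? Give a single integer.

Answer: 10

Derivation:
Hunk 1: at line 8 remove [ytwt,jcm,nsg] add [jyyov,nwjl] -> 13 lines: uya dygev dpz ldz pqj lehmh xtbhf kngg jyyov nwjl jqm wps gyaoi
Hunk 2: at line 4 remove [pqj,lehmh] add [awqhu] -> 12 lines: uya dygev dpz ldz awqhu xtbhf kngg jyyov nwjl jqm wps gyaoi
Hunk 3: at line 3 remove [awqhu,xtbhf,kngg] add [hwscz,tis,moa] -> 12 lines: uya dygev dpz ldz hwscz tis moa jyyov nwjl jqm wps gyaoi
Hunk 4: at line 10 remove [wps] add [cem] -> 12 lines: uya dygev dpz ldz hwscz tis moa jyyov nwjl jqm cem gyaoi
Hunk 5: at line 7 remove [nwjl,jqm] add [hwsn] -> 11 lines: uya dygev dpz ldz hwscz tis moa jyyov hwsn cem gyaoi
Hunk 6: at line 1 remove [dpz,ldz] add [mwlw] -> 10 lines: uya dygev mwlw hwscz tis moa jyyov hwsn cem gyaoi
Final line count: 10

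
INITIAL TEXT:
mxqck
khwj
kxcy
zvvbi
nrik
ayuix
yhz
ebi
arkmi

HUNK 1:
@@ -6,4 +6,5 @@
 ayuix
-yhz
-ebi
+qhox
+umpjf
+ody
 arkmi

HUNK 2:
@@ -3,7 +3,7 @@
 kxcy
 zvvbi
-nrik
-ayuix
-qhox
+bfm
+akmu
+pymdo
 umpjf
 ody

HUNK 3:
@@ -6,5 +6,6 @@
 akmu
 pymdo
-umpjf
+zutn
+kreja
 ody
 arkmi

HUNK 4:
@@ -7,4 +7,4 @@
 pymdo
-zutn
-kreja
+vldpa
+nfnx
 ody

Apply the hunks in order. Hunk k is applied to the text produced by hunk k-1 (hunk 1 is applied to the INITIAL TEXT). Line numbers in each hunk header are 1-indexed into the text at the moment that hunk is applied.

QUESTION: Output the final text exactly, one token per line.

Hunk 1: at line 6 remove [yhz,ebi] add [qhox,umpjf,ody] -> 10 lines: mxqck khwj kxcy zvvbi nrik ayuix qhox umpjf ody arkmi
Hunk 2: at line 3 remove [nrik,ayuix,qhox] add [bfm,akmu,pymdo] -> 10 lines: mxqck khwj kxcy zvvbi bfm akmu pymdo umpjf ody arkmi
Hunk 3: at line 6 remove [umpjf] add [zutn,kreja] -> 11 lines: mxqck khwj kxcy zvvbi bfm akmu pymdo zutn kreja ody arkmi
Hunk 4: at line 7 remove [zutn,kreja] add [vldpa,nfnx] -> 11 lines: mxqck khwj kxcy zvvbi bfm akmu pymdo vldpa nfnx ody arkmi

Answer: mxqck
khwj
kxcy
zvvbi
bfm
akmu
pymdo
vldpa
nfnx
ody
arkmi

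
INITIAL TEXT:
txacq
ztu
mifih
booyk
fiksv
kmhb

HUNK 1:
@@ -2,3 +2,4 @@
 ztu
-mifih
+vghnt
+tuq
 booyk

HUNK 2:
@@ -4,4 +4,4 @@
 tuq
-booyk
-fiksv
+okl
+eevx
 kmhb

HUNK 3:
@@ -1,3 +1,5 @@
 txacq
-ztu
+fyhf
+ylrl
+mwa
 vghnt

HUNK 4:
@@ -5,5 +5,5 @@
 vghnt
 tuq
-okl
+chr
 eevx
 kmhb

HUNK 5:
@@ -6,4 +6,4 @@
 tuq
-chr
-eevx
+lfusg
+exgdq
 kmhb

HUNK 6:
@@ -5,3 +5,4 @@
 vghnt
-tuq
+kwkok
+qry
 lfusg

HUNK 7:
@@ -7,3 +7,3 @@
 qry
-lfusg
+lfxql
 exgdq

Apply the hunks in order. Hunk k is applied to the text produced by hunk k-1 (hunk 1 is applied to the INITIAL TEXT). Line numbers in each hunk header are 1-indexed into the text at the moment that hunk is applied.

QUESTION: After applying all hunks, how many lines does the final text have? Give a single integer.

Hunk 1: at line 2 remove [mifih] add [vghnt,tuq] -> 7 lines: txacq ztu vghnt tuq booyk fiksv kmhb
Hunk 2: at line 4 remove [booyk,fiksv] add [okl,eevx] -> 7 lines: txacq ztu vghnt tuq okl eevx kmhb
Hunk 3: at line 1 remove [ztu] add [fyhf,ylrl,mwa] -> 9 lines: txacq fyhf ylrl mwa vghnt tuq okl eevx kmhb
Hunk 4: at line 5 remove [okl] add [chr] -> 9 lines: txacq fyhf ylrl mwa vghnt tuq chr eevx kmhb
Hunk 5: at line 6 remove [chr,eevx] add [lfusg,exgdq] -> 9 lines: txacq fyhf ylrl mwa vghnt tuq lfusg exgdq kmhb
Hunk 6: at line 5 remove [tuq] add [kwkok,qry] -> 10 lines: txacq fyhf ylrl mwa vghnt kwkok qry lfusg exgdq kmhb
Hunk 7: at line 7 remove [lfusg] add [lfxql] -> 10 lines: txacq fyhf ylrl mwa vghnt kwkok qry lfxql exgdq kmhb
Final line count: 10

Answer: 10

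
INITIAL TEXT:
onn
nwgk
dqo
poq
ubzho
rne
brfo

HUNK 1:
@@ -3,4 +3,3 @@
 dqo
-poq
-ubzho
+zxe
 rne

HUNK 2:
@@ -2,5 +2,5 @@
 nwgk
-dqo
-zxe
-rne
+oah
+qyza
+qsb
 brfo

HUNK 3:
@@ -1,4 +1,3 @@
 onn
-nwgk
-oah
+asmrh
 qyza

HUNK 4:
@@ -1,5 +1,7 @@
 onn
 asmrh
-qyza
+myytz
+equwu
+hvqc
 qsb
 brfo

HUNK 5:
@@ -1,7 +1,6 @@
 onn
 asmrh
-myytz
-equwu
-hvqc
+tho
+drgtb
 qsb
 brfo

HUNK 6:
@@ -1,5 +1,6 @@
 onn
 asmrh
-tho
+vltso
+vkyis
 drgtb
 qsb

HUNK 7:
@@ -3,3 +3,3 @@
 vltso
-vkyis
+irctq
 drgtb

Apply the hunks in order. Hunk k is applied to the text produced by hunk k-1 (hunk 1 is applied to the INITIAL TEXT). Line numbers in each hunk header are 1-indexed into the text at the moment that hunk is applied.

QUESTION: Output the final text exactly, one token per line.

Answer: onn
asmrh
vltso
irctq
drgtb
qsb
brfo

Derivation:
Hunk 1: at line 3 remove [poq,ubzho] add [zxe] -> 6 lines: onn nwgk dqo zxe rne brfo
Hunk 2: at line 2 remove [dqo,zxe,rne] add [oah,qyza,qsb] -> 6 lines: onn nwgk oah qyza qsb brfo
Hunk 3: at line 1 remove [nwgk,oah] add [asmrh] -> 5 lines: onn asmrh qyza qsb brfo
Hunk 4: at line 1 remove [qyza] add [myytz,equwu,hvqc] -> 7 lines: onn asmrh myytz equwu hvqc qsb brfo
Hunk 5: at line 1 remove [myytz,equwu,hvqc] add [tho,drgtb] -> 6 lines: onn asmrh tho drgtb qsb brfo
Hunk 6: at line 1 remove [tho] add [vltso,vkyis] -> 7 lines: onn asmrh vltso vkyis drgtb qsb brfo
Hunk 7: at line 3 remove [vkyis] add [irctq] -> 7 lines: onn asmrh vltso irctq drgtb qsb brfo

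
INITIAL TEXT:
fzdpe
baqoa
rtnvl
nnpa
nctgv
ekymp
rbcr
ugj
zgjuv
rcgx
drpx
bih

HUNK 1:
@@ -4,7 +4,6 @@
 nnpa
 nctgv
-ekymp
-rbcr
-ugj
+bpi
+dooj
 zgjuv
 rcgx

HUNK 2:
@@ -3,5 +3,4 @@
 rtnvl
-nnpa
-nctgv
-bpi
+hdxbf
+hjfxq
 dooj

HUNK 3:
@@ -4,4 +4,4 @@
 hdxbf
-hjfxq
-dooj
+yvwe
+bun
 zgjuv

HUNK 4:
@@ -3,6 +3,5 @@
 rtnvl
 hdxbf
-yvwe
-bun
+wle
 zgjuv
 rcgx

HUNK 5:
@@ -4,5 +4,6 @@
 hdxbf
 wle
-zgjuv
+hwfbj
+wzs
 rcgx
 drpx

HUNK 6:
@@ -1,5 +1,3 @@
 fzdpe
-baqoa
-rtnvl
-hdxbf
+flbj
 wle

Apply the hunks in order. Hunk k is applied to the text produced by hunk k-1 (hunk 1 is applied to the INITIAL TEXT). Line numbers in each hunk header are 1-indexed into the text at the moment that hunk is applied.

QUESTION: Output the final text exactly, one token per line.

Hunk 1: at line 4 remove [ekymp,rbcr,ugj] add [bpi,dooj] -> 11 lines: fzdpe baqoa rtnvl nnpa nctgv bpi dooj zgjuv rcgx drpx bih
Hunk 2: at line 3 remove [nnpa,nctgv,bpi] add [hdxbf,hjfxq] -> 10 lines: fzdpe baqoa rtnvl hdxbf hjfxq dooj zgjuv rcgx drpx bih
Hunk 3: at line 4 remove [hjfxq,dooj] add [yvwe,bun] -> 10 lines: fzdpe baqoa rtnvl hdxbf yvwe bun zgjuv rcgx drpx bih
Hunk 4: at line 3 remove [yvwe,bun] add [wle] -> 9 lines: fzdpe baqoa rtnvl hdxbf wle zgjuv rcgx drpx bih
Hunk 5: at line 4 remove [zgjuv] add [hwfbj,wzs] -> 10 lines: fzdpe baqoa rtnvl hdxbf wle hwfbj wzs rcgx drpx bih
Hunk 6: at line 1 remove [baqoa,rtnvl,hdxbf] add [flbj] -> 8 lines: fzdpe flbj wle hwfbj wzs rcgx drpx bih

Answer: fzdpe
flbj
wle
hwfbj
wzs
rcgx
drpx
bih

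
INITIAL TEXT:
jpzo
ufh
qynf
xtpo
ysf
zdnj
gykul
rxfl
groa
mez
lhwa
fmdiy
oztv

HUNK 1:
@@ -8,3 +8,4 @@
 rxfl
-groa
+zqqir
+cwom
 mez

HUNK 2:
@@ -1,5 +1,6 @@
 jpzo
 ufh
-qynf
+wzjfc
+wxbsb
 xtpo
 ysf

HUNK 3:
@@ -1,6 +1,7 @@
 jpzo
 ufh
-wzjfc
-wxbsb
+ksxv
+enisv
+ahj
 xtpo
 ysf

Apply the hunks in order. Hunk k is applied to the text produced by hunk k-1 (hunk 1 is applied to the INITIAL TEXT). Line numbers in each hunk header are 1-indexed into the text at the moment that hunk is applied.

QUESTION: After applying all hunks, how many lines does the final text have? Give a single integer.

Answer: 16

Derivation:
Hunk 1: at line 8 remove [groa] add [zqqir,cwom] -> 14 lines: jpzo ufh qynf xtpo ysf zdnj gykul rxfl zqqir cwom mez lhwa fmdiy oztv
Hunk 2: at line 1 remove [qynf] add [wzjfc,wxbsb] -> 15 lines: jpzo ufh wzjfc wxbsb xtpo ysf zdnj gykul rxfl zqqir cwom mez lhwa fmdiy oztv
Hunk 3: at line 1 remove [wzjfc,wxbsb] add [ksxv,enisv,ahj] -> 16 lines: jpzo ufh ksxv enisv ahj xtpo ysf zdnj gykul rxfl zqqir cwom mez lhwa fmdiy oztv
Final line count: 16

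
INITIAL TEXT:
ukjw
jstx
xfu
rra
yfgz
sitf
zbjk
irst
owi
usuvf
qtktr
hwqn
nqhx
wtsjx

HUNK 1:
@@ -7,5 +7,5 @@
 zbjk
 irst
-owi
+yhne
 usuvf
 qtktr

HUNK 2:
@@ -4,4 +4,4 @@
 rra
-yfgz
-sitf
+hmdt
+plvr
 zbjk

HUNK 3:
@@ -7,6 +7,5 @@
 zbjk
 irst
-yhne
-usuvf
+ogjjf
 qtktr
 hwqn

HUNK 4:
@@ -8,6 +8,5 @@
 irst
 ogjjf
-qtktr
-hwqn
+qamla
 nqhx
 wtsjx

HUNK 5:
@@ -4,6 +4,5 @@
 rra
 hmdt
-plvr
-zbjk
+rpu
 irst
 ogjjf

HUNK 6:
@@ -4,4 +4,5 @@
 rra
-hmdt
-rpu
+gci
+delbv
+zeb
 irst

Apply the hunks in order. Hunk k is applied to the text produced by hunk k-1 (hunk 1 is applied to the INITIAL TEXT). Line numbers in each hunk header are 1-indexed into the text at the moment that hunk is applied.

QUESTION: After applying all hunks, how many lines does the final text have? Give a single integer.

Answer: 12

Derivation:
Hunk 1: at line 7 remove [owi] add [yhne] -> 14 lines: ukjw jstx xfu rra yfgz sitf zbjk irst yhne usuvf qtktr hwqn nqhx wtsjx
Hunk 2: at line 4 remove [yfgz,sitf] add [hmdt,plvr] -> 14 lines: ukjw jstx xfu rra hmdt plvr zbjk irst yhne usuvf qtktr hwqn nqhx wtsjx
Hunk 3: at line 7 remove [yhne,usuvf] add [ogjjf] -> 13 lines: ukjw jstx xfu rra hmdt plvr zbjk irst ogjjf qtktr hwqn nqhx wtsjx
Hunk 4: at line 8 remove [qtktr,hwqn] add [qamla] -> 12 lines: ukjw jstx xfu rra hmdt plvr zbjk irst ogjjf qamla nqhx wtsjx
Hunk 5: at line 4 remove [plvr,zbjk] add [rpu] -> 11 lines: ukjw jstx xfu rra hmdt rpu irst ogjjf qamla nqhx wtsjx
Hunk 6: at line 4 remove [hmdt,rpu] add [gci,delbv,zeb] -> 12 lines: ukjw jstx xfu rra gci delbv zeb irst ogjjf qamla nqhx wtsjx
Final line count: 12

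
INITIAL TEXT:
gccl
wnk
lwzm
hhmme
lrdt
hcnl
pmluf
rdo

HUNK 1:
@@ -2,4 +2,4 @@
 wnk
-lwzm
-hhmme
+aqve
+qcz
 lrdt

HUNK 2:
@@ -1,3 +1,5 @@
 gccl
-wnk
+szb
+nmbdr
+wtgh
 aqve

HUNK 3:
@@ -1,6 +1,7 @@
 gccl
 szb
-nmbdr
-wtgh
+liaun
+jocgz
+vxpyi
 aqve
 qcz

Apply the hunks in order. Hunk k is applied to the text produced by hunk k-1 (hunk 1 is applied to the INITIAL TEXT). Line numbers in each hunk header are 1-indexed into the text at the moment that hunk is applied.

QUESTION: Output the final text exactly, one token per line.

Answer: gccl
szb
liaun
jocgz
vxpyi
aqve
qcz
lrdt
hcnl
pmluf
rdo

Derivation:
Hunk 1: at line 2 remove [lwzm,hhmme] add [aqve,qcz] -> 8 lines: gccl wnk aqve qcz lrdt hcnl pmluf rdo
Hunk 2: at line 1 remove [wnk] add [szb,nmbdr,wtgh] -> 10 lines: gccl szb nmbdr wtgh aqve qcz lrdt hcnl pmluf rdo
Hunk 3: at line 1 remove [nmbdr,wtgh] add [liaun,jocgz,vxpyi] -> 11 lines: gccl szb liaun jocgz vxpyi aqve qcz lrdt hcnl pmluf rdo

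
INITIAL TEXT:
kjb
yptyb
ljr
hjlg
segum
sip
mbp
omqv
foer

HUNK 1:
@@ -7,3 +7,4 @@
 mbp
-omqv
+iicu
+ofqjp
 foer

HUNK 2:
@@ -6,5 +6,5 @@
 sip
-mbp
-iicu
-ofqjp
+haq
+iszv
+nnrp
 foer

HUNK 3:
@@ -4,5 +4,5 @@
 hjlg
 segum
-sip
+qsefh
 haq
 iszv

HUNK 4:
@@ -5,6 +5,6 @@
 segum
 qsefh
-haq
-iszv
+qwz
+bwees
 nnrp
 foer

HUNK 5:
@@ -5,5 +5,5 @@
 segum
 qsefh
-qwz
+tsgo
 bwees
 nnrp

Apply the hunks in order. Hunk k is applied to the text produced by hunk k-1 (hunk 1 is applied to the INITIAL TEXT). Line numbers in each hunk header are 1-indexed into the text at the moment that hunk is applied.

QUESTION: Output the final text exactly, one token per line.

Answer: kjb
yptyb
ljr
hjlg
segum
qsefh
tsgo
bwees
nnrp
foer

Derivation:
Hunk 1: at line 7 remove [omqv] add [iicu,ofqjp] -> 10 lines: kjb yptyb ljr hjlg segum sip mbp iicu ofqjp foer
Hunk 2: at line 6 remove [mbp,iicu,ofqjp] add [haq,iszv,nnrp] -> 10 lines: kjb yptyb ljr hjlg segum sip haq iszv nnrp foer
Hunk 3: at line 4 remove [sip] add [qsefh] -> 10 lines: kjb yptyb ljr hjlg segum qsefh haq iszv nnrp foer
Hunk 4: at line 5 remove [haq,iszv] add [qwz,bwees] -> 10 lines: kjb yptyb ljr hjlg segum qsefh qwz bwees nnrp foer
Hunk 5: at line 5 remove [qwz] add [tsgo] -> 10 lines: kjb yptyb ljr hjlg segum qsefh tsgo bwees nnrp foer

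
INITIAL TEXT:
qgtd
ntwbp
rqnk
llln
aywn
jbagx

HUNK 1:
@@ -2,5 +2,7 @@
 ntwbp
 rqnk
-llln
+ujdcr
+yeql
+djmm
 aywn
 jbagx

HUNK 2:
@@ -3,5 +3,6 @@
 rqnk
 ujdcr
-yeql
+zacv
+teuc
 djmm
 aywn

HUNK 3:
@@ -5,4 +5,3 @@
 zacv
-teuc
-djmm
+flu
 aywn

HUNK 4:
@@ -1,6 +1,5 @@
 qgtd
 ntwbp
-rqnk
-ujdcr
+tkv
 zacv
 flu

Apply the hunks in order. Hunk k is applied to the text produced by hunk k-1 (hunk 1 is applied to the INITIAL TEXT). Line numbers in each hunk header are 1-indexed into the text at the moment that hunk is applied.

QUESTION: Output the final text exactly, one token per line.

Answer: qgtd
ntwbp
tkv
zacv
flu
aywn
jbagx

Derivation:
Hunk 1: at line 2 remove [llln] add [ujdcr,yeql,djmm] -> 8 lines: qgtd ntwbp rqnk ujdcr yeql djmm aywn jbagx
Hunk 2: at line 3 remove [yeql] add [zacv,teuc] -> 9 lines: qgtd ntwbp rqnk ujdcr zacv teuc djmm aywn jbagx
Hunk 3: at line 5 remove [teuc,djmm] add [flu] -> 8 lines: qgtd ntwbp rqnk ujdcr zacv flu aywn jbagx
Hunk 4: at line 1 remove [rqnk,ujdcr] add [tkv] -> 7 lines: qgtd ntwbp tkv zacv flu aywn jbagx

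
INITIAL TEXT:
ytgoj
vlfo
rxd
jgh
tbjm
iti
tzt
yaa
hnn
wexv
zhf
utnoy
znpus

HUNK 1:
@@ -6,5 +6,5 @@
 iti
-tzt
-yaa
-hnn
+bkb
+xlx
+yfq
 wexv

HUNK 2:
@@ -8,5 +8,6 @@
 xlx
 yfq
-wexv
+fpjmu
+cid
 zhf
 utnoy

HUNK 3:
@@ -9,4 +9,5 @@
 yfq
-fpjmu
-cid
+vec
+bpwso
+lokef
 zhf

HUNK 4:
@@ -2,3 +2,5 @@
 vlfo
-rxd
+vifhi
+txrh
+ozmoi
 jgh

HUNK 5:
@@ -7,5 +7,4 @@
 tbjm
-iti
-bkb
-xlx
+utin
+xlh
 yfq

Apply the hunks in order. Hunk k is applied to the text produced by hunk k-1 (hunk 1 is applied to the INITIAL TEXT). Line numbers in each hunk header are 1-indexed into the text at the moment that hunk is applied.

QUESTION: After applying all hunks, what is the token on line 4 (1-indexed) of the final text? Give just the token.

Answer: txrh

Derivation:
Hunk 1: at line 6 remove [tzt,yaa,hnn] add [bkb,xlx,yfq] -> 13 lines: ytgoj vlfo rxd jgh tbjm iti bkb xlx yfq wexv zhf utnoy znpus
Hunk 2: at line 8 remove [wexv] add [fpjmu,cid] -> 14 lines: ytgoj vlfo rxd jgh tbjm iti bkb xlx yfq fpjmu cid zhf utnoy znpus
Hunk 3: at line 9 remove [fpjmu,cid] add [vec,bpwso,lokef] -> 15 lines: ytgoj vlfo rxd jgh tbjm iti bkb xlx yfq vec bpwso lokef zhf utnoy znpus
Hunk 4: at line 2 remove [rxd] add [vifhi,txrh,ozmoi] -> 17 lines: ytgoj vlfo vifhi txrh ozmoi jgh tbjm iti bkb xlx yfq vec bpwso lokef zhf utnoy znpus
Hunk 5: at line 7 remove [iti,bkb,xlx] add [utin,xlh] -> 16 lines: ytgoj vlfo vifhi txrh ozmoi jgh tbjm utin xlh yfq vec bpwso lokef zhf utnoy znpus
Final line 4: txrh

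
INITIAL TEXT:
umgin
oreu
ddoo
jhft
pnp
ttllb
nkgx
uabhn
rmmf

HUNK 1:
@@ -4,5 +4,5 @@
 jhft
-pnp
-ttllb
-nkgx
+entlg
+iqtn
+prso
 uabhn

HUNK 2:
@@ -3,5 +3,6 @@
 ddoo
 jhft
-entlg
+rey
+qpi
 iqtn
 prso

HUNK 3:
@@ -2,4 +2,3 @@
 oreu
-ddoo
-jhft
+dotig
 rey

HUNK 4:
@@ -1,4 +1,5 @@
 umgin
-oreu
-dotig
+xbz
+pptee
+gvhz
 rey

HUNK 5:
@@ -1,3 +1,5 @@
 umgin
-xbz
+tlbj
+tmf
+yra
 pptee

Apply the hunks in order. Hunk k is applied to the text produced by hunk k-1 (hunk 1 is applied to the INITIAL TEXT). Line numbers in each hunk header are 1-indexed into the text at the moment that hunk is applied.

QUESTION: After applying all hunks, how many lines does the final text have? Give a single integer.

Answer: 12

Derivation:
Hunk 1: at line 4 remove [pnp,ttllb,nkgx] add [entlg,iqtn,prso] -> 9 lines: umgin oreu ddoo jhft entlg iqtn prso uabhn rmmf
Hunk 2: at line 3 remove [entlg] add [rey,qpi] -> 10 lines: umgin oreu ddoo jhft rey qpi iqtn prso uabhn rmmf
Hunk 3: at line 2 remove [ddoo,jhft] add [dotig] -> 9 lines: umgin oreu dotig rey qpi iqtn prso uabhn rmmf
Hunk 4: at line 1 remove [oreu,dotig] add [xbz,pptee,gvhz] -> 10 lines: umgin xbz pptee gvhz rey qpi iqtn prso uabhn rmmf
Hunk 5: at line 1 remove [xbz] add [tlbj,tmf,yra] -> 12 lines: umgin tlbj tmf yra pptee gvhz rey qpi iqtn prso uabhn rmmf
Final line count: 12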